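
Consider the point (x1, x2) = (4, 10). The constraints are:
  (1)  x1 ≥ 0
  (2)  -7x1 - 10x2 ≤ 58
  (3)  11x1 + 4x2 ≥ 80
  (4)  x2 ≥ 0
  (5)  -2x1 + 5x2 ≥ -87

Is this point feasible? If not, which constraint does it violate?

feasible

(1): 4 ≥ 0 ✓
(2): -128 ≤ 58 ✓
(3): 84 ≥ 80 ✓
(4): 10 ≥ 0 ✓
(5): 42 ≥ -87 ✓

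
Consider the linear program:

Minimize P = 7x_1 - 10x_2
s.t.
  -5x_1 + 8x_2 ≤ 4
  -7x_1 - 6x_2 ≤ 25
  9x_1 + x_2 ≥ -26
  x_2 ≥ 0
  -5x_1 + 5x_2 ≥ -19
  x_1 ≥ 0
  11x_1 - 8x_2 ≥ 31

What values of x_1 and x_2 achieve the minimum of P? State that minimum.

Feasible corners and P = 7x_1 - 10x_2:
  (172/15, 23/3) → P = 18/5
  (35/6, 199/48) → P = -5/8
  (19/5, 0) → P = 133/5
  (31/11, 0) → P = 217/11

At the optimal vertex, -5x_1 + 8x_2 = 4 and 11x_1 - 8x_2 = 31.
Solving simultaneously gives x_1 = 35/6, x_2 = 199/48.

x_1 = 35/6, x_2 = 199/48, minimum P = -5/8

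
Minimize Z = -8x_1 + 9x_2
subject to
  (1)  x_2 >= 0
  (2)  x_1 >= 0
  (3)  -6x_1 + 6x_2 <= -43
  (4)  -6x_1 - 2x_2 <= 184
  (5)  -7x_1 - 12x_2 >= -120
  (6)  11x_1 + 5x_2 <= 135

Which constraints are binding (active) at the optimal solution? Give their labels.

(1) and (6)

Extreme points and Z = -8x_1 + 9x_2:
  (43/6, 0) → Z = -172/3
  (135/11, 0) → Z = -1080/11
  (1025/96, 337/96) → Z = -5167/96

The minimum is at (135/11, 0). Substituting into each constraint, equality holds for (1) and (6); the remaining constraints have slack.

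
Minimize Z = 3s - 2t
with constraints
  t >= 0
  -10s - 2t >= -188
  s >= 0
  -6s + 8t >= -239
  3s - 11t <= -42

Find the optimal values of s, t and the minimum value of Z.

s = 0, t = 94, minimum Z = -188

Feasible corners and Z = 3s - 2t:
  (0, 94) → Z = -188
  (496/29, 246/29) → Z = 996/29
  (0, 42/11) → Z = -84/11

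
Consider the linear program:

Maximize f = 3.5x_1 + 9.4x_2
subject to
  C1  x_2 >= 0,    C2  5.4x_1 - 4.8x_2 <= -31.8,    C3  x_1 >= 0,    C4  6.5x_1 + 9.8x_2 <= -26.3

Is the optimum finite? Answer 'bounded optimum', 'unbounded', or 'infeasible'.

The boundaries x_2 = 0 and 5.4x_1 - 4.8x_2 = -31.8 meet at (-53/9, 0), but that point violates x_1 ≥ 0. Every candidate vertex is excluded by some other constraint, so the feasible region is empty.

infeasible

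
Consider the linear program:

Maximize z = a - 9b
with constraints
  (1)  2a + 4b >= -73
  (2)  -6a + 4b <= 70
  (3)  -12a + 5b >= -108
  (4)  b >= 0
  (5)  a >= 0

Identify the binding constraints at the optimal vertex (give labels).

(3) and (4)

Corner points and z = a - 9b:
  (391/9, 248/3) → z = -6305/9
  (0, 35/2) → z = -315/2
  (9, 0) → z = 9
  (0, 0) → z = 0

The maximum is at (9, 0). Substituting into each constraint, equality holds for (3) and (4); the remaining constraints have slack.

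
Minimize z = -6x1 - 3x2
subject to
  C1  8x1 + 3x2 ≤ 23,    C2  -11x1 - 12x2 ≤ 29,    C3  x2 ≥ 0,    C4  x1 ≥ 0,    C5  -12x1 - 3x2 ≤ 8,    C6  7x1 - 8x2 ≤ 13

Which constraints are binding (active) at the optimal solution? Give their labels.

C1 and C4

Vertices and z = -6x1 - 3x2:
  (0, 23/3) → z = -23
  (223/85, 57/85) → z = -1509/85
  (0, 0) → z = 0
  (13/7, 0) → z = -78/7

The minimum is at (0, 23/3). Substituting into each constraint, equality holds for C1 and C4; the remaining constraints have slack.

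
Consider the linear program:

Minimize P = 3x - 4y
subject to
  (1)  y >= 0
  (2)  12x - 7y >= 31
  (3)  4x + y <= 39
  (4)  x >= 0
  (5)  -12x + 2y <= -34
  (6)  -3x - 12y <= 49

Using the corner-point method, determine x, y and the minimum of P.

x = 38/5, y = 43/5, minimum P = -58/5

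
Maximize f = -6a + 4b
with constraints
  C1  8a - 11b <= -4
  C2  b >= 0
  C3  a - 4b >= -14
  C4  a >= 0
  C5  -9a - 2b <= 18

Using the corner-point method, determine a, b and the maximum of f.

a = 0, b = 7/2, maximum f = 14

Corner points and f = -6a + 4b:
  (46/7, 36/7) → f = -132/7
  (0, 4/11) → f = 16/11
  (0, 7/2) → f = 14

The optimum lies where a - 4b = -14 and a = 0.
Solving simultaneously gives a = 0, b = 7/2.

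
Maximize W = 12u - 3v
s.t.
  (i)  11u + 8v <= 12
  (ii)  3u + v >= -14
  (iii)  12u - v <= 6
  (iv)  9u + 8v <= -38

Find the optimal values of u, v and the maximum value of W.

u = -8/15, v = -62/5, maximum W = 154/5

Extreme points and W = 12u - 3v:
  (-8/15, -62/5) → W = 154/5
  (-74/15, 4/5) → W = -308/5
  (2/21, -34/7) → W = 110/7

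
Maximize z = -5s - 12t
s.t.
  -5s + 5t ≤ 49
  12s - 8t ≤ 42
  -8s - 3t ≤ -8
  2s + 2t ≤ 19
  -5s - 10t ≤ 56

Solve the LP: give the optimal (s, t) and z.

Vertices and z = -5s - 12t:
  (-107/55, 432/55) → z = -4649/55
  (-3/20, 193/20) → z = -2301/20
  (19/10, -12/5) → z = 193/10
  (59/10, 18/5) → z = -727/10

s = 19/10, t = -12/5, maximum z = 193/10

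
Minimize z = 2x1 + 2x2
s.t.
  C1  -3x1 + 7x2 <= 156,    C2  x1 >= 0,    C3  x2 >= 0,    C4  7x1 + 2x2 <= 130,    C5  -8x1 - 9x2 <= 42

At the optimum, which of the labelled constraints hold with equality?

Extreme points and z = 2x1 + 2x2:
  (0, 156/7) → z = 312/7
  (598/55, 1482/55) → z = 832/11
  (0, 0) → z = 0
  (130/7, 0) → z = 260/7

The minimum is at (0, 0). Substituting into each constraint, equality holds for C2 and C3; the remaining constraints have slack.

C2 and C3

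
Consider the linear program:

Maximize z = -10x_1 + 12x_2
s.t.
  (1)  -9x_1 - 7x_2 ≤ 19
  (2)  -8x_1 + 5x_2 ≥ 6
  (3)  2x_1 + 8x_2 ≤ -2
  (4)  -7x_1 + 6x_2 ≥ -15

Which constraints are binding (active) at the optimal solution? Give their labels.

(1) and (3)

Vertices and z = -10x_1 + 12x_2:
  (-137/101, -98/101) → z = 194/101
  (-69/29, 10/29) → z = 810/29
  (-29/37, -2/37) → z = 266/37

The maximum is at (-69/29, 10/29). Substituting into each constraint, equality holds for (1) and (3); the remaining constraints have slack.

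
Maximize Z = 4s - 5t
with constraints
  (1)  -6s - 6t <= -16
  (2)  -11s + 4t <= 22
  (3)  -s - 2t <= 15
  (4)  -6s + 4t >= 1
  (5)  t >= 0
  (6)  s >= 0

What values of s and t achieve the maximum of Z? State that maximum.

s = 29/30, t = 17/10, maximum Z = -139/30

The feasible region is unbounded (it extends along (2, 3), (4, 11)), but Z strictly decreases along every unbounded feasible direction, so there is no improving ray and the maximum is attained at a vertex.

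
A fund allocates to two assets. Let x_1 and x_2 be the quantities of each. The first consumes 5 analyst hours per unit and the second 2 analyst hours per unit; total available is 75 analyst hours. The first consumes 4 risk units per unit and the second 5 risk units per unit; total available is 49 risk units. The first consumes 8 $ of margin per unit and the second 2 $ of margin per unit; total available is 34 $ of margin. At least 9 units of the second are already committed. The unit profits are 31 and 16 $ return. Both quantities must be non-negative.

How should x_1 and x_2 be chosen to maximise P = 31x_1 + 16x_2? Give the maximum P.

x_1 = 1, x_2 = 9, maximum P = 175

Corner points and P = 31x_1 + 16x_2:
  (0, 49/5) → P = 784/5
  (0, 9) → P = 144
  (1, 9) → P = 175

At the optimal vertex, 4x_1 + 5x_2 = 49 and x_2 = 9.
Solving simultaneously gives x_1 = 1, x_2 = 9.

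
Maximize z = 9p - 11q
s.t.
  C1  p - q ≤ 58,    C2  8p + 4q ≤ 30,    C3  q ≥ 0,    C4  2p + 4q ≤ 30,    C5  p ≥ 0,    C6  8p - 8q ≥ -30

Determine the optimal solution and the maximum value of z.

p = 15/4, q = 0, maximum z = 135/4

Extreme points and z = 9p - 11q:
  (15/4, 0) → z = 135/4
  (5/4, 5) → z = -175/4
  (0, 0) → z = 0
  (0, 15/4) → z = -165/4

The optimum lies where 8p + 4q = 30 and q = 0.
Solving simultaneously gives p = 15/4, q = 0.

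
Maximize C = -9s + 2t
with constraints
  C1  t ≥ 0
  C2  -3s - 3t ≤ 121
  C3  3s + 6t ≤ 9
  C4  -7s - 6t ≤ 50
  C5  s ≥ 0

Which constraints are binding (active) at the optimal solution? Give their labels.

C3 and C5

Corner points and C = -9s + 2t:
  (3, 0) → C = -27
  (0, 0) → C = 0
  (0, 3/2) → C = 3

The maximum is at (0, 3/2). Substituting into each constraint, equality holds for C3 and C5; the remaining constraints have slack.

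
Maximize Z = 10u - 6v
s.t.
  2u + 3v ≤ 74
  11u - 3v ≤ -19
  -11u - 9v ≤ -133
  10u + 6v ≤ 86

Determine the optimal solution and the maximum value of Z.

u = -1, v = 16, maximum Z = -106

Feasible corners and Z = 10u - 6v:
  (-89/5, 548/15) → Z = -1986/5
  (-31/3, 284/9) → Z = -878/3
  (-1, 16) → Z = -106

The optimum lies where -11u - 9v = -133 and 10u + 6v = 86.
Solving simultaneously gives u = -1, v = 16.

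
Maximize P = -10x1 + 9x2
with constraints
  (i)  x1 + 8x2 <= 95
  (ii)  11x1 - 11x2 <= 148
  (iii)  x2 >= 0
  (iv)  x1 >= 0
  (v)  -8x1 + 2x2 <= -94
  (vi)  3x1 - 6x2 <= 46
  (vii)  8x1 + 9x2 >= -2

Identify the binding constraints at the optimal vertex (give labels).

Vertices and P = -10x1 + 9x2:
  (743/33, 299/33) → P = -4739/33
  (157/11, 111/11) → P = -571/11
  (148/11, 0) → P = -1480/11
  (47/4, 0) → P = -235/2

The maximum is at (157/11, 111/11). Substituting into each constraint, equality holds for (i) and (v); the remaining constraints have slack.

(i) and (v)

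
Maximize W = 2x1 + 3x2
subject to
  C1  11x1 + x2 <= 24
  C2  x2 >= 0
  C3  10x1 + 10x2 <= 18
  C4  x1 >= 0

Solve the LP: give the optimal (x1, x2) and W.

Feasible corners and W = 2x1 + 3x2:
  (9/5, 0) → W = 18/5
  (0, 0) → W = 0
  (0, 9/5) → W = 27/5

The optimum lies where 10x1 + 10x2 = 18 and x1 = 0.
Solving simultaneously gives x1 = 0, x2 = 9/5.

x1 = 0, x2 = 9/5, maximum W = 27/5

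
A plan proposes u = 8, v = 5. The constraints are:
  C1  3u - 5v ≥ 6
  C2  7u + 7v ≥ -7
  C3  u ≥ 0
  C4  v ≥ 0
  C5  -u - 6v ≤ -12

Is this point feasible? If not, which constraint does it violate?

not feasible — violates C1

Constraint C1: 3u - 5v = -1, which is not ≥ 6. All other constraints are satisfied.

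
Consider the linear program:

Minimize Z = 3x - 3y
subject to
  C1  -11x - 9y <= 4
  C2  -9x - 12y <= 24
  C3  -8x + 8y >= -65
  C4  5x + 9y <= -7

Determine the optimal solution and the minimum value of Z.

Feasible corners and Z = 3x - 3y:
  (56/17, -76/17) → Z = 396/17
  (1/2, -19/18) → Z = 14/3
  (7/2, -37/8) → Z = 195/8
  (529/112, -381/112) → Z = 195/8

At the optimal vertex, -11x - 9y = 4 and 5x + 9y = -7.
Solving simultaneously gives x = 1/2, y = -19/18.

x = 1/2, y = -19/18, minimum Z = 14/3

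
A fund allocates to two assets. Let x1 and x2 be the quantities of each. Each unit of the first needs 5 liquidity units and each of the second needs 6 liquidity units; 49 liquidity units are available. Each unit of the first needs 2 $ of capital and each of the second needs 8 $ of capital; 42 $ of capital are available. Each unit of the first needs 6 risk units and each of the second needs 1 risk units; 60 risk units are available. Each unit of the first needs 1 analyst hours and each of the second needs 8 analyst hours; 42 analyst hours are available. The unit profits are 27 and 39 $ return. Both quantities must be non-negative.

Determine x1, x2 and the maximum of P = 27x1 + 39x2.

x1 = 5, x2 = 4, maximum P = 291

Corner points and P = 27x1 + 39x2:
  (0, 0) → P = 0
  (0, 21/4) → P = 819/4
  (49/5, 0) → P = 1323/5
  (5, 4) → P = 291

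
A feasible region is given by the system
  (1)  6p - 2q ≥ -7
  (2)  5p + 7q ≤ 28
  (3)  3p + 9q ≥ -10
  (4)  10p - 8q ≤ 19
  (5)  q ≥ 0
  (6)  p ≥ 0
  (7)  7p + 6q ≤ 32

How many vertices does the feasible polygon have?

6

The feasible vertices (each the meet of two boundaries and inside every other half-plane) are:
  (7/52, 203/52)
  (0, 7/2)
  (56/19, 36/19)
  (19/10, 0)
  (185/58, 187/116)
  (0, 0)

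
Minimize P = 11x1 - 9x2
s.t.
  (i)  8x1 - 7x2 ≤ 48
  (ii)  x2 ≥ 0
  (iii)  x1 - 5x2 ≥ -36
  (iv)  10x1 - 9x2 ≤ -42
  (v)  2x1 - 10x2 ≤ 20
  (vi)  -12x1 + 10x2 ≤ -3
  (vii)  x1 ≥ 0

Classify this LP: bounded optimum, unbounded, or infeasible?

The boundaries 8x1 - 7x2 = 48 and x2 = 0 meet at (6, 0), but that point violates 10x1 - 9x2 ≤ -42. Every candidate vertex is excluded by some other constraint, so the feasible region is empty.

infeasible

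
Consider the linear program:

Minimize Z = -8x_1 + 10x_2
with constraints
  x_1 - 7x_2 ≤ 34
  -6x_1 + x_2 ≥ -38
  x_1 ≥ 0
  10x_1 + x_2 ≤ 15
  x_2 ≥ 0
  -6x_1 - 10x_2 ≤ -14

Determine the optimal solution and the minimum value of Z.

Extreme points and Z = -8x_1 + 10x_2:
  (0, 15) → Z = 150
  (0, 7/5) → Z = 14
  (68/47, 25/47) → Z = -294/47

At the optimal vertex, 10x_1 + x_2 = 15 and -6x_1 - 10x_2 = -14.
Solving simultaneously gives x_1 = 68/47, x_2 = 25/47.

x_1 = 68/47, x_2 = 25/47, minimum Z = -294/47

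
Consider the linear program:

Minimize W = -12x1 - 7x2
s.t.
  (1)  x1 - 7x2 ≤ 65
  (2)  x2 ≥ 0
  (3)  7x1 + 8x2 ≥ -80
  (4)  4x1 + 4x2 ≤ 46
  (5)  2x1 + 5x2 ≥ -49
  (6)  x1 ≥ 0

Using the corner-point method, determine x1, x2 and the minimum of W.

Vertices and W = -12x1 - 7x2:
  (23/2, 0) → W = -138
  (0, 0) → W = 0
  (0, 23/2) → W = -161/2

The binding constraints are x2 = 0 and 4x1 + 4x2 = 46.
Solving simultaneously gives x1 = 23/2, x2 = 0.

x1 = 23/2, x2 = 0, minimum W = -138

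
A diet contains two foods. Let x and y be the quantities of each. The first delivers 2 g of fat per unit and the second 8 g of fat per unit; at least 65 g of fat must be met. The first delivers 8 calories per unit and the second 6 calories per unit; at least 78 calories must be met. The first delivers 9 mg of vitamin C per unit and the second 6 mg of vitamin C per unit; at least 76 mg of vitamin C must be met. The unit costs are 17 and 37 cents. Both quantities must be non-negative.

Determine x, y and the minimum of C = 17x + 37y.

x = 9/2, y = 7, minimum C = 671/2

Feasible corners and C = 17x + 37y:
  (0, 13) → C = 481
  (65/2, 0) → C = 1105/2
  (9/2, 7) → C = 671/2
The feasible region is unbounded (it extends along (0, 1), (1, 0)), but C strictly increases along every unbounded feasible direction, so there is no improving ray and the minimum is attained at a vertex.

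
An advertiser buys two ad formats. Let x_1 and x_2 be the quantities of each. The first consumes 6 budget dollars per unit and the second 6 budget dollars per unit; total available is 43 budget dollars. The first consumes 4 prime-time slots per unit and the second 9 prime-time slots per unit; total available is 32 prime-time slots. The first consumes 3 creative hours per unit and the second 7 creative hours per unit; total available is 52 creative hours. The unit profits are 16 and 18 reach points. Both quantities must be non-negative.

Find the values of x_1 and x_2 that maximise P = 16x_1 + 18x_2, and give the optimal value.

x_1 = 13/2, x_2 = 2/3, maximum P = 116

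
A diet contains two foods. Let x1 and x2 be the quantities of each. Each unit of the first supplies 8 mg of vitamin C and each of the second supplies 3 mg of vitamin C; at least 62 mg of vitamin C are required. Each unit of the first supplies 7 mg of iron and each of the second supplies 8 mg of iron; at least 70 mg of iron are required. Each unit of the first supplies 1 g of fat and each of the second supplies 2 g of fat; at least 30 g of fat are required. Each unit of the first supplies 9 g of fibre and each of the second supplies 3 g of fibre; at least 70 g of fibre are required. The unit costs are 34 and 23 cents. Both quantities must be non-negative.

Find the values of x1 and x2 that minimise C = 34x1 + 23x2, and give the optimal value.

x1 = 10/3, x2 = 40/3, minimum C = 420

Corner points and C = 34x1 + 23x2:
  (0, 70/3) → C = 1610/3
  (30, 0) → C = 1020
  (10/3, 40/3) → C = 420
The feasible region is unbounded (it extends along (0, 1), (1, 0)), but C strictly increases along every unbounded feasible direction, so there is no improving ray and the minimum is attained at a vertex.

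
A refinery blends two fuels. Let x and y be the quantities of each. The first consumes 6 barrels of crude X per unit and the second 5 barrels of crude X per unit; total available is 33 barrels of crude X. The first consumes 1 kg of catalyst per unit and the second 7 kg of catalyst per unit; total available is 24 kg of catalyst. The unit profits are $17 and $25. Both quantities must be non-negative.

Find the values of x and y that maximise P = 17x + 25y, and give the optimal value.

x = 3, y = 3, maximum P = 126

Vertices and P = 17x + 25y:
  (0, 0) → P = 0
  (0, 24/7) → P = 600/7
  (11/2, 0) → P = 187/2
  (3, 3) → P = 126

At the optimal vertex, 6x + 5y = 33 and x + 7y = 24.
Solving simultaneously gives x = 3, y = 3.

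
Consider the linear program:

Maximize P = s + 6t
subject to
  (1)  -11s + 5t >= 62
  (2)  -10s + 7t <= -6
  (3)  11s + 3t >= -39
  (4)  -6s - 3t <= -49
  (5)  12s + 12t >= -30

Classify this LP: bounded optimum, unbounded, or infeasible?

The boundaries -11s + 5t = 62 and -6s - 3t = -49 meet at (59/63, 911/63), but that point violates -10s + 7t ≤ -6. Every candidate vertex is excluded by some other constraint, so the feasible region is empty.

infeasible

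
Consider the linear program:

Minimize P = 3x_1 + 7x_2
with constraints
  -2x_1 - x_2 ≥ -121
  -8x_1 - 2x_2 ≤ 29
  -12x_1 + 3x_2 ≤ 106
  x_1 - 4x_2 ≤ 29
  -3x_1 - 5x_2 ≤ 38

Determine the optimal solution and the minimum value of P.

Feasible corners and P = 3x_1 + 7x_2:
  (257/18, 832/9) → P = 12419/18
  (57, 7) → P = 220
  (-299/48, 125/12) → P = 2603/48
  (-69/34, -217/34) → P = -863/17
  (-7/17, -125/17) → P = -896/17

The optimum lies where x_1 - 4x_2 = 29 and -3x_1 - 5x_2 = 38.
Solving simultaneously gives x_1 = -7/17, x_2 = -125/17.

x_1 = -7/17, x_2 = -125/17, minimum P = -896/17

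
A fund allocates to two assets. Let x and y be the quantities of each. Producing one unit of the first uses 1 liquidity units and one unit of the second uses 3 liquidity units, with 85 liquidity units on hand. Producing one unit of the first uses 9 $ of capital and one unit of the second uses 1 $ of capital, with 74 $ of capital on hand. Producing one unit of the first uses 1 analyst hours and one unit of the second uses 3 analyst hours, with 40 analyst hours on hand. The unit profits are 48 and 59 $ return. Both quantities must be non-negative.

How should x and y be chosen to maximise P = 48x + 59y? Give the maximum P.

x = 7, y = 11, maximum P = 985

Feasible corners and P = 48x + 59y:
  (0, 0) → P = 0
  (0, 40/3) → P = 2360/3
  (74/9, 0) → P = 1184/3
  (7, 11) → P = 985

At the optimal vertex, 9x + y = 74 and x + 3y = 40.
Solving simultaneously gives x = 7, y = 11.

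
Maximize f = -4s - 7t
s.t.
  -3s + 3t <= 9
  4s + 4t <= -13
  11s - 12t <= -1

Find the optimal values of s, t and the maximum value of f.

Extreme points and f = -4s - 7t:
  (-25/8, -1/8) → f = 107/8
  (-35, -32) → f = 364
  (-40/23, -139/92) → f = 1613/92

At the optimal vertex, -3s + 3t = 9 and 11s - 12t = -1.
Solving simultaneously gives s = -35, t = -32.

s = -35, t = -32, maximum f = 364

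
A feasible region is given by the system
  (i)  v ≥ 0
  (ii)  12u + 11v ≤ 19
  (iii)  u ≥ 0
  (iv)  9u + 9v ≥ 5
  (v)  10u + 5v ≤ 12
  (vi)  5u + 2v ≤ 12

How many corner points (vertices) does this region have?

5

The feasible vertices (each the meet of two boundaries and inside every other half-plane) are:
  (5/9, 0)
  (6/5, 0)
  (0, 19/11)
  (37/50, 23/25)
  (0, 5/9)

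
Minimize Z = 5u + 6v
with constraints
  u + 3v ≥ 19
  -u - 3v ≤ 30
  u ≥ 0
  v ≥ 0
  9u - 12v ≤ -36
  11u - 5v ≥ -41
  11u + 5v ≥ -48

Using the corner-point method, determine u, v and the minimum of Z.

u = 0, v = 19/3, minimum Z = 38

Vertices and Z = 5u + 6v:
  (0, 19/3) → Z = 38
  (40/13, 69/13) → Z = 614/13
  (0, 41/5) → Z = 246/5
The feasible region is unbounded (it extends along (5, 11), (4, 3)), but Z strictly increases along every unbounded feasible direction, so there is no improving ray and the minimum is attained at a vertex.

The optimum lies where u + 3v = 19 and u = 0.
Solving simultaneously gives u = 0, v = 19/3.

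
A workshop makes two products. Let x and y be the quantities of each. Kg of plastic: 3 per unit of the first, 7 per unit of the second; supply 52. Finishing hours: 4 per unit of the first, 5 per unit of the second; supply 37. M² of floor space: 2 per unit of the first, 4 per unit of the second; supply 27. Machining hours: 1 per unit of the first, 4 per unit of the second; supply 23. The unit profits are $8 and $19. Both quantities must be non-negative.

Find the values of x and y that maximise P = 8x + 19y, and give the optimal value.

Vertices and P = 8x + 19y:
  (0, 0) → P = 0
  (0, 23/4) → P = 437/4
  (37/4, 0) → P = 74
  (3, 5) → P = 119

x = 3, y = 5, maximum P = 119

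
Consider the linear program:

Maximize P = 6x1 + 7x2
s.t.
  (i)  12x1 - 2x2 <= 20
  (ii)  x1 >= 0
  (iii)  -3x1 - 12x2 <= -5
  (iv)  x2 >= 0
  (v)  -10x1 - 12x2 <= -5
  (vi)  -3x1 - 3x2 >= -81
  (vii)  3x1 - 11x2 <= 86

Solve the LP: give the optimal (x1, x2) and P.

x1 = 0, x2 = 27, maximum P = 189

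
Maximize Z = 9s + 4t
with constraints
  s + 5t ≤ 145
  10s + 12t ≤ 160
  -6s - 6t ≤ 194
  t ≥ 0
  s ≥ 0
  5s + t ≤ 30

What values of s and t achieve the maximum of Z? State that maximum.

Corner points and Z = 9s + 4t:
  (0, 40/3) → Z = 160/3
  (4, 10) → Z = 76
  (0, 0) → Z = 0
  (6, 0) → Z = 54

The binding constraints are 10s + 12t = 160 and 5s + t = 30.
Solving simultaneously gives s = 4, t = 10.

s = 4, t = 10, maximum Z = 76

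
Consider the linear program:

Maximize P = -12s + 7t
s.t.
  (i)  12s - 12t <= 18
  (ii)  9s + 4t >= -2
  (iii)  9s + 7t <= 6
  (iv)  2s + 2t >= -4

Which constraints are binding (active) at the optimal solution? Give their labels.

Feasible corners and P = -12s + 7t:
  (4/13, -31/26) → P = -313/26
  (33/32, -15/32) → P = -501/32
  (-38/27, 8/3) → P = 320/9

The maximum is at (-38/27, 8/3). Substituting into each constraint, equality holds for (ii) and (iii); the remaining constraints have slack.

(ii) and (iii)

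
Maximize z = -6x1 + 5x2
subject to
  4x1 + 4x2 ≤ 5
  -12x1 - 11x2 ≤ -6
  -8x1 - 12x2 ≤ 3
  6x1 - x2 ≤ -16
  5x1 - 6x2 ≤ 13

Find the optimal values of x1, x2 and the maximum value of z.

x1 = -31/4, x2 = 9, maximum z = 183/2

Vertices and z = -6x1 + 5x2:
  (-31/4, 9) → z = 183/2
  (-59/28, 47/14) → z = 206/7
  (-85/39, 38/13) → z = 360/13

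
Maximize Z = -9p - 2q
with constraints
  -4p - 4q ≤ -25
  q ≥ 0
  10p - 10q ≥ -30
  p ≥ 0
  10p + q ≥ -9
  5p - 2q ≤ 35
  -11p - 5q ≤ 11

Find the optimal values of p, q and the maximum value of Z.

p = 13/8, q = 37/8, maximum Z = -191/8

Feasible corners and Z = -9p - 2q:
  (25/4, 0) → Z = -225/4
  (13/8, 37/8) → Z = -191/8
  (7, 0) → Z = -63
  (41/3, 50/3) → Z = -469/3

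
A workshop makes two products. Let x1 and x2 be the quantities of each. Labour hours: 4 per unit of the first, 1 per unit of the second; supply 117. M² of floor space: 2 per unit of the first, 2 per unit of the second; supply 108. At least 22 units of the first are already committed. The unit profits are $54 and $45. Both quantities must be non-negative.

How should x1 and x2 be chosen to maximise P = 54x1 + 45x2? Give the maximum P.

x1 = 22, x2 = 29, maximum P = 2493

Corner points and P = 54x1 + 45x2:
  (117/4, 0) → P = 3159/2
  (22, 0) → P = 1188
  (22, 29) → P = 2493

The optimum lies where 4x1 + x2 = 117 and x1 = 22.
Solving simultaneously gives x1 = 22, x2 = 29.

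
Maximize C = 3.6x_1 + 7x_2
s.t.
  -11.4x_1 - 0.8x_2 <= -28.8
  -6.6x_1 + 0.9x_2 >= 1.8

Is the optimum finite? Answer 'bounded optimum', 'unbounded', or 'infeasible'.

unbounded

From the feasible point (408/259, 3510/259), moving in the direction (0.9, 6.6) keeps every constraint satisfied while C increases without bound.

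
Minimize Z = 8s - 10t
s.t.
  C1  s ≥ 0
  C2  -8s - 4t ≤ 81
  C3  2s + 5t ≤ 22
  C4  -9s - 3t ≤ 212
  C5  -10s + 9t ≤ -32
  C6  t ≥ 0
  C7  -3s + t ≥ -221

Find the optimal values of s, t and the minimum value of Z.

s = 179/34, t = 39/17, minimum Z = 326/17

The optimum lies where 2s + 5t = 22 and -10s + 9t = -32.
Solving simultaneously gives s = 179/34, t = 39/17.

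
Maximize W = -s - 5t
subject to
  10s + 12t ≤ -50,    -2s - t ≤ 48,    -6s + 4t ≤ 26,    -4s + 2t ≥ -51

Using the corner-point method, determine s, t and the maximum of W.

s = -45/8, t = -147/4, maximum W = 1515/8

Feasible corners and W = -s - 5t:
  (-32/7, -5/14) → W = 89/14
  (128/17, -355/34) → W = 1519/34
  (-109/7, -118/7) → W = 699/7
  (-45/8, -147/4) → W = 1515/8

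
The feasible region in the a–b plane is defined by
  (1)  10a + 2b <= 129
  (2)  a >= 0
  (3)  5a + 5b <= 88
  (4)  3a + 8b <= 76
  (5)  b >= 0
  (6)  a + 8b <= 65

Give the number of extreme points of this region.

5

Of the 15 pairwise boundary intersections, those satisfying every inequality are:
  (440/37, 373/74)
  (129/10, 0)
  (0, 0)
  (0, 65/8)
  (11/2, 119/16)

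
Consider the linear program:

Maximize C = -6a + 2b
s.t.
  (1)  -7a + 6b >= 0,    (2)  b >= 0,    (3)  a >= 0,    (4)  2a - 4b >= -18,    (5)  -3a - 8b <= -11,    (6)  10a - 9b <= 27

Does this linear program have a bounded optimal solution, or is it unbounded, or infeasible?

Vertices and C = -6a + 2b:
  (27/4, 63/8) → C = -99/4
  (33/37, 77/74) → C = -121/37
  (0, 9/2) → C = 9
  (0, 11/8) → C = 11/4
The feasible region has finitely many vertices and no improving ray; the maximum is 9 at (0, 9/2).

bounded optimum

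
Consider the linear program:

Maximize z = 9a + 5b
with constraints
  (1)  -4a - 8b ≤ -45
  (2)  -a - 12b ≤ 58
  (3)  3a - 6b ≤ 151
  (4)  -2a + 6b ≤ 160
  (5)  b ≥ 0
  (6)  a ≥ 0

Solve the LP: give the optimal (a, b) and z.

a = 311, b = 391/3, maximum z = 10352/3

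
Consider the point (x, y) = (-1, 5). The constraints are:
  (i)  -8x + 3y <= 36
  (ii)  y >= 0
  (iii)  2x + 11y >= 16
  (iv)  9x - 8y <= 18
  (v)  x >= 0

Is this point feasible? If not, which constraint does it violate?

not feasible — violates (v)

Constraint (v): x = -1, which is not ≥ 0. All other constraints are satisfied.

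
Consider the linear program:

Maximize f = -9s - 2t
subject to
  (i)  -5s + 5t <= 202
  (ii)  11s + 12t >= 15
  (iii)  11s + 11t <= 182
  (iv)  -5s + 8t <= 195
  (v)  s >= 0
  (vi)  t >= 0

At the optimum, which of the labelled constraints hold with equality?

Corner points and f = -9s - 2t:
  (0, 5/4) → f = -5/2
  (15/11, 0) → f = -135/11
  (0, 182/11) → f = -364/11
  (182/11, 0) → f = -1638/11

The maximum is at (0, 5/4). Substituting into each constraint, equality holds for (ii) and (v); the remaining constraints have slack.

(ii) and (v)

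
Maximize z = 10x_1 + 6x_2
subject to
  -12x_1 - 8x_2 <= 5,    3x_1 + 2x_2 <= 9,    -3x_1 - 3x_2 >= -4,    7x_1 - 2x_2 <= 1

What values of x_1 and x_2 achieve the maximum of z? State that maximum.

x_1 = 11/27, x_2 = 25/27, maximum z = 260/27

Extreme points and z = 10x_1 + 6x_2:
  (-47/12, 21/4) → z = -23/3
  (-1/40, -47/80) → z = -151/40
  (11/27, 25/27) → z = 260/27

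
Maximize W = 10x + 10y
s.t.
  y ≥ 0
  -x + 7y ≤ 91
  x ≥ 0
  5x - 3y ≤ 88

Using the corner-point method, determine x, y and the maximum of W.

x = 889/32, y = 543/32, maximum W = 895/2

Vertices and W = 10x + 10y:
  (0, 0) → W = 0
  (88/5, 0) → W = 176
  (0, 13) → W = 130
  (889/32, 543/32) → W = 895/2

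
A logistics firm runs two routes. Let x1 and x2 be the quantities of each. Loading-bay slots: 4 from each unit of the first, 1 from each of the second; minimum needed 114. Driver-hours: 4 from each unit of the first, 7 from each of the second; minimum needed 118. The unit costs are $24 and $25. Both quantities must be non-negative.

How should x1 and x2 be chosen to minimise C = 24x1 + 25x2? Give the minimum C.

Feasible corners and C = 24x1 + 25x2:
  (0, 114) → C = 2850
  (59/2, 0) → C = 708
  (85/3, 2/3) → C = 2090/3
The feasible region is unbounded (it extends along (0, 1), (1, 0)), but C strictly increases along every unbounded feasible direction, so there is no improving ray and the minimum is attained at a vertex.

x1 = 85/3, x2 = 2/3, minimum C = 2090/3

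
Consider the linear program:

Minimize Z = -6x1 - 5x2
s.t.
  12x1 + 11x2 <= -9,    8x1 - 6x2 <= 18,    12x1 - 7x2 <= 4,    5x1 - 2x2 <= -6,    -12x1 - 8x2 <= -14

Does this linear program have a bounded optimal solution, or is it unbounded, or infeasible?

infeasible

The boundaries 12x1 + 11x2 = -9 and 5x1 - 2x2 = -6 meet at (-84/79, 27/79), but that point violates -12x1 - 8x2 ≤ -14. Every candidate vertex is excluded by some other constraint, so the feasible region is empty.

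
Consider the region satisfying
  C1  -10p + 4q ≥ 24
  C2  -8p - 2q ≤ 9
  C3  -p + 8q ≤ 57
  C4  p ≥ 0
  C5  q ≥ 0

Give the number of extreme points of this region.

3

Of the 10 pairwise boundary intersections, those satisfying every inequality are:
  (9/19, 273/38)
  (0, 6)
  (0, 57/8)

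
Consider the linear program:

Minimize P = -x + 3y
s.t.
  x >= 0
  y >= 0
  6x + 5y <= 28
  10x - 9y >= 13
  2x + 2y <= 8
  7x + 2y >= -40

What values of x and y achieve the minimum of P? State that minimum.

Feasible corners and P = -x + 3y:
  (13/10, 0) → P = -13/10
  (4, 0) → P = -4
  (49/19, 27/19) → P = 32/19

The optimum lies where y = 0 and 2x + 2y = 8.
Solving simultaneously gives x = 4, y = 0.

x = 4, y = 0, minimum P = -4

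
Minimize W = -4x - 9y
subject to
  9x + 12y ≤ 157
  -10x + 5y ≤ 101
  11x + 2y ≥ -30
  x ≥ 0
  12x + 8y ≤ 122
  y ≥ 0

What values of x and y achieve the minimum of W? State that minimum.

x = 0, y = 157/12, minimum W = -471/4

Corner points and W = -4x - 9y:
  (0, 157/12) → W = -471/4
  (26/9, 131/12) → W = -3953/36
  (0, 0) → W = 0
  (61/6, 0) → W = -122/3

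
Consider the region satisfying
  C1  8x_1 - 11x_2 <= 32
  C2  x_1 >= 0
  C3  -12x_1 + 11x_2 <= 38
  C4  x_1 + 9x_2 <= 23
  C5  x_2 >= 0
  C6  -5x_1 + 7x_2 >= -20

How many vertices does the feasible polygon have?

4

The feasible vertices (each the meet of two boundaries and inside every other half-plane) are:
  (541/83, 152/83)
  (4, 0)
  (0, 23/9)
  (0, 0)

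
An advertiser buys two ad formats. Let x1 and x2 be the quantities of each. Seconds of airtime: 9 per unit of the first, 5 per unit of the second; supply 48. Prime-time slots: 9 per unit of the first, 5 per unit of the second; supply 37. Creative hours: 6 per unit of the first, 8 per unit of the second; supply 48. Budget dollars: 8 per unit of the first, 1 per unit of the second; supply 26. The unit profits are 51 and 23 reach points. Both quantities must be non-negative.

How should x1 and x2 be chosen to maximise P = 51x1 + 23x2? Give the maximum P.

x1 = 3, x2 = 2, maximum P = 199

Feasible corners and P = 51x1 + 23x2:
  (0, 0) → P = 0
  (0, 6) → P = 138
  (13/4, 0) → P = 663/4
  (4/3, 5) → P = 183
  (3, 2) → P = 199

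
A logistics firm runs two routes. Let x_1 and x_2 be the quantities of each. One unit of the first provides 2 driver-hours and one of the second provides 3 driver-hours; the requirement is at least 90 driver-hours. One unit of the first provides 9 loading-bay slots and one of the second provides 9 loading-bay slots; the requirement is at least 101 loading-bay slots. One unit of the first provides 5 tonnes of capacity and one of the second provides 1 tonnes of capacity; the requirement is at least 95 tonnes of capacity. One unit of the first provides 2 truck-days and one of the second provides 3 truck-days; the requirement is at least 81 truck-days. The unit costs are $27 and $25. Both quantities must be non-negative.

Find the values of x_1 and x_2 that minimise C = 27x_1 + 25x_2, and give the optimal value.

Vertices and C = 27x_1 + 25x_2:
  (0, 95) → C = 2375
  (45, 0) → C = 1215
  (15, 20) → C = 905
The feasible region is unbounded (it extends along (0, 1), (1, 0)), but C strictly increases along every unbounded feasible direction, so there is no improving ray and the minimum is attained at a vertex.

x_1 = 15, x_2 = 20, minimum C = 905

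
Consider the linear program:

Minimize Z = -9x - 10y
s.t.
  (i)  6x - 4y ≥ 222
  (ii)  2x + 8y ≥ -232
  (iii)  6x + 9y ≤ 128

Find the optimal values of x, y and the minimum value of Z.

x = 1556/15, y = -824/15, minimum Z = -5764/15

Extreme points and Z = -9x - 10y:
  (106/7, -459/14) → Z = 1341/7
  (1255/39, -94/13) → Z = -2825/13
  (1556/15, -824/15) → Z = -5764/15

The binding constraints are 2x + 8y = -232 and 6x + 9y = 128.
Solving simultaneously gives x = 1556/15, y = -824/15.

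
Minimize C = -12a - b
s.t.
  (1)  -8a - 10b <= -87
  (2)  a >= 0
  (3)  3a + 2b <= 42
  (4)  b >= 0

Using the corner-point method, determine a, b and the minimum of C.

a = 14, b = 0, minimum C = -168

The optimum lies where 3a + 2b = 42 and b = 0.
Solving simultaneously gives a = 14, b = 0.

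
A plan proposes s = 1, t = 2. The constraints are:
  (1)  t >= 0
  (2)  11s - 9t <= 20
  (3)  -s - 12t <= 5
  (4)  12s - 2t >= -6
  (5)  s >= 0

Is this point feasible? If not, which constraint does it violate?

(1): 2 ≥ 0 ✓
(2): -7 ≤ 20 ✓
(3): -25 ≤ 5 ✓
(4): 8 ≥ -6 ✓
(5): 1 ≥ 0 ✓

feasible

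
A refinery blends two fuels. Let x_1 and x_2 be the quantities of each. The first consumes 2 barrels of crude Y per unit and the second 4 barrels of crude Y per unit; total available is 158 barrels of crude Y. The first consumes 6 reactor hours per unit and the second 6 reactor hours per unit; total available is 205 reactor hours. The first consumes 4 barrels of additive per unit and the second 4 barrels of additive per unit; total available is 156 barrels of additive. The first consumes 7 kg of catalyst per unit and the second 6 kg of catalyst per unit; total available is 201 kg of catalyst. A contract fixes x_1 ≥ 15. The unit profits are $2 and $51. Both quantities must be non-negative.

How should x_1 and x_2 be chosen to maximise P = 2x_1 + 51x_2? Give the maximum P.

x_1 = 15, x_2 = 16, maximum P = 846

Extreme points and P = 2x_1 + 51x_2:
  (201/7, 0) → P = 402/7
  (15, 0) → P = 30
  (15, 16) → P = 846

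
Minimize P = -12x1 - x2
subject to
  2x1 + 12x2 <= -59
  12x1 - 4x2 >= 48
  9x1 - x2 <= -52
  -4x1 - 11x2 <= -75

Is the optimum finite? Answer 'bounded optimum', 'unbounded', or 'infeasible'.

The boundaries 2x1 + 12x2 = -59 and -4x1 - 11x2 = -75 meet at (1549/26, -193/13), but that point violates 9x1 - x2 ≤ -52. Every candidate vertex is excluded by some other constraint, so the feasible region is empty.

infeasible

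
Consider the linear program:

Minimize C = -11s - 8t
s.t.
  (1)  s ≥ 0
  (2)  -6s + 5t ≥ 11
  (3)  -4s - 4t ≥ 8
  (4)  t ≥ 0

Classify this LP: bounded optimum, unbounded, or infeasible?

The boundaries s = 0 and -6s + 5t = 11 meet at (0, 11/5), but that point violates -4s - 4t ≥ 8. Every candidate vertex is excluded by some other constraint, so the feasible region is empty.

infeasible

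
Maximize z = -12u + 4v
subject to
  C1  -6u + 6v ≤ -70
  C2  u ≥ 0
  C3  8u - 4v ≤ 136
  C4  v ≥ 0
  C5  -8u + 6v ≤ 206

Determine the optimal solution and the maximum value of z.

The binding constraints are -6u + 6v = -70 and v = 0.
Solving simultaneously gives u = 35/3, v = 0.

u = 35/3, v = 0, maximum z = -140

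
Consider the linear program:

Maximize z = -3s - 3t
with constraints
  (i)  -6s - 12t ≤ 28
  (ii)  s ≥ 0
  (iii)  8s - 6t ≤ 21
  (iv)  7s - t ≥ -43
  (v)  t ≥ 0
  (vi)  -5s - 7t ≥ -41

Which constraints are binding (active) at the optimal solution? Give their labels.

(ii) and (v)

Vertices and z = -3s - 3t:
  (0, 0) → z = 0
  (0, 41/7) → z = -123/7
  (21/8, 0) → z = -63/8
  (393/86, 223/86) → z = -924/43

The maximum is at (0, 0). Substituting into each constraint, equality holds for (ii) and (v); the remaining constraints have slack.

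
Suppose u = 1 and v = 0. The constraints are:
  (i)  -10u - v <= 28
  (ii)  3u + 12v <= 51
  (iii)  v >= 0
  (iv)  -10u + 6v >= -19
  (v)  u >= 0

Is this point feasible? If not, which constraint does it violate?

feasible

(i): -10 ≤ 28 ✓
(ii): 3 ≤ 51 ✓
(iii): 0 ≥ 0 ✓
(iv): -10 ≥ -19 ✓
(v): 1 ≥ 0 ✓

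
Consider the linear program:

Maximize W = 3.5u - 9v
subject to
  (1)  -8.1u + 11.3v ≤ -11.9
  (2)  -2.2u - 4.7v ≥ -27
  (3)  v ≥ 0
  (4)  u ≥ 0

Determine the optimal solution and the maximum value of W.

u = 135/11, v = 0, maximum W = 945/22

Vertices and W = 3.5u - 9v:
  (36103/6293, 19252/6293) → W = -3235/434
  (119/81, 0) → W = 833/162
  (135/11, 0) → W = 945/22

The binding constraints are -2.2u - 4.7v = -27 and v = 0.
Solving simultaneously gives u = 135/11, v = 0.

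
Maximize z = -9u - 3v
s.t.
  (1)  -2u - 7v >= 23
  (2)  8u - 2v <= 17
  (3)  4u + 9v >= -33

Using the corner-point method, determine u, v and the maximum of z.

u = -12/5, v = -13/5, maximum z = 147/5

Vertices and z = -9u - 3v:
  (73/60, -109/30) → z = -1/20
  (-12/5, -13/5) → z = 147/5
  (87/80, -83/20) → z = 213/80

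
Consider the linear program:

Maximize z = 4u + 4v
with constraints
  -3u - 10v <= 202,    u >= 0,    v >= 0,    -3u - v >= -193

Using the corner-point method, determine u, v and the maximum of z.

u = 0, v = 193, maximum z = 772

Feasible corners and z = 4u + 4v:
  (0, 0) → z = 0
  (0, 193) → z = 772
  (193/3, 0) → z = 772/3

At the optimal vertex, u = 0 and -3u - v = -193.
Solving simultaneously gives u = 0, v = 193.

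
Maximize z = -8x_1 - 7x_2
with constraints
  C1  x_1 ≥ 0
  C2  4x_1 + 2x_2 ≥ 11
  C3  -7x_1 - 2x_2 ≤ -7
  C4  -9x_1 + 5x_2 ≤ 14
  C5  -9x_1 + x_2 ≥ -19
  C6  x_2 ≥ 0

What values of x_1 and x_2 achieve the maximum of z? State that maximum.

x_1 = 49/22, x_2 = 23/22, maximum z = -553/22

Feasible corners and z = -8x_1 - 7x_2:
  (27/38, 155/38) → z = -1301/38
  (49/22, 23/22) → z = -553/22
  (109/36, 33/4) → z = -2951/36

The optimum lies where 4x_1 + 2x_2 = 11 and -9x_1 + x_2 = -19.
Solving simultaneously gives x_1 = 49/22, x_2 = 23/22.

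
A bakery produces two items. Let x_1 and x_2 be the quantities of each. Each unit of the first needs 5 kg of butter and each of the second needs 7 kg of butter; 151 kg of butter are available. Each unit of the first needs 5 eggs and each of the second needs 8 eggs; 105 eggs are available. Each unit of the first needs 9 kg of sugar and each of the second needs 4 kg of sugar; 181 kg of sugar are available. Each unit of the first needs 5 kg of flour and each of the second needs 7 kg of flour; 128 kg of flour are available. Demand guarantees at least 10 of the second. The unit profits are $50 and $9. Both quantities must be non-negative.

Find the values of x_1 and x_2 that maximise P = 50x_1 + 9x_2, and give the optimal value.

x_1 = 5, x_2 = 10, maximum P = 340

Extreme points and P = 50x_1 + 9x_2:
  (0, 105/8) → P = 945/8
  (0, 10) → P = 90
  (5, 10) → P = 340

At the optimal vertex, 5x_1 + 8x_2 = 105 and x_2 = 10.
Solving simultaneously gives x_1 = 5, x_2 = 10.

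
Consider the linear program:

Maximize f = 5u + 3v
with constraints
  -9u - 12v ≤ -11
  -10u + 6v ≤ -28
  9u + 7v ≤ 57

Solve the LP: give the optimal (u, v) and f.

u = 607/45, v = -46/5, maximum f = 1793/45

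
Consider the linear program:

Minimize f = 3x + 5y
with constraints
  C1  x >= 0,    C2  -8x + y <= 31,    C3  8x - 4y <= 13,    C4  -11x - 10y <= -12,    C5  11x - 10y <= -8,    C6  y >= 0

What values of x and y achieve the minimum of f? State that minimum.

x = 2/11, y = 1, minimum f = 61/11

Feasible corners and f = 3x + 5y:
  (0, 31) → f = 155
  (0, 6/5) → f = 6
  (9/2, 23/4) → f = 169/4
  (2/11, 1) → f = 61/11
The feasible region is unbounded (it extends along (1, 8), (1, 2)), but f strictly increases along every unbounded feasible direction, so there is no improving ray and the minimum is attained at a vertex.

The binding constraints are -11x - 10y = -12 and 11x - 10y = -8.
Solving simultaneously gives x = 2/11, y = 1.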